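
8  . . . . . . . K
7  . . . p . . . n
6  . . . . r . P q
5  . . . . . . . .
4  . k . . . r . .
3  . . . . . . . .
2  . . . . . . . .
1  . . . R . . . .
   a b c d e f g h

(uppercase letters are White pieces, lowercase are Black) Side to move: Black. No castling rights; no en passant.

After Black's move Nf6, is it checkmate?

yes

After Nf6: white king on h8; in check: yes, from the black queen on h6.
King squares — g7: attacked by Qh6; h7: attacked by Nf6; g8: attacked by Nf6.
White has no legal moves → checkmate.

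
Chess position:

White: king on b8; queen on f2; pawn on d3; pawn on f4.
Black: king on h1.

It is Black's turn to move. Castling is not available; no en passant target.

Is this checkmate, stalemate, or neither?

stalemate

Black to move; black king on h1.
In check: no.
King squares — g1: attacked by Qf2; g2: attacked by Qf2; h2: attacked by Qf2.
Legal moves for Black: none.
Not in check and no legal moves → stalemate.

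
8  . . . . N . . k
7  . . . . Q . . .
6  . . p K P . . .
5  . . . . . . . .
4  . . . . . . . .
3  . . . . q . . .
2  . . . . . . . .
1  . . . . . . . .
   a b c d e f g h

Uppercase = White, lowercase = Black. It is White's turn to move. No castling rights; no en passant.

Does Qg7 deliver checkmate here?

yes

After Qg7: black king on h8; in check: yes, from the white queen on g7.
King squares — g7: attacked by Ne8; h7: attacked by Qg7; g8: attacked by Qg7.
Black has no legal moves → checkmate.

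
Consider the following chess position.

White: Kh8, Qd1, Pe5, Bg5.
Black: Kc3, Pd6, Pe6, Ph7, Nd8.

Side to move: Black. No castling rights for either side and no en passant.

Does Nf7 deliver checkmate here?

After Nf7: white king on h8; in check: yes, from the black knight on f7.
White has 3 legal replies: Kg8, Kxh7, Kg7.
In check but a legal move exists → not checkmate.

no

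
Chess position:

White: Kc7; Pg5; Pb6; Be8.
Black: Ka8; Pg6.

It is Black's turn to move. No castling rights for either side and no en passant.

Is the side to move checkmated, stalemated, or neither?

Black to move; black king on a8.
In check: no.
King squares — a7: attacked by Pb6; b7: attacked by Kc7; b8: attacked by Kc7.
Legal moves for Black: none.
Not in check and no legal moves → stalemate.

stalemate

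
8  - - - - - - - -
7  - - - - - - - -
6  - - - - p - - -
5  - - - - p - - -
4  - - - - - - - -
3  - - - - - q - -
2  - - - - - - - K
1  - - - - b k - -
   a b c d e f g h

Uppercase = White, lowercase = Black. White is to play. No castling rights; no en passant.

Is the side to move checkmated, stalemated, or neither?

White to move; white king on h2.
In check: no.
King squares — g1: attacked by Kf1; h1: attacked by Qf3; g2: attacked by Kf1; g3: attacked by Be1; h3: attacked by Qf3.
Legal moves for White: none.
Not in check and no legal moves → stalemate.

stalemate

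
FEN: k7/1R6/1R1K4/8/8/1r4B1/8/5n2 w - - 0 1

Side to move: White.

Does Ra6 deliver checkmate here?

no

After Ra6: black king on a8; in check: yes, from the white rook on a6.
Black has 1 legal reply: Kxb7.
In check but a legal move exists → not checkmate.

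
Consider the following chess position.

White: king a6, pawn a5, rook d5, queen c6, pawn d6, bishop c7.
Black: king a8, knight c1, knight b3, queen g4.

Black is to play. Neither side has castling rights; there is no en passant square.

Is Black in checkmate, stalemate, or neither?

checkmate

Black to move; black king on a8.
In check: yes, from the white queen on c6.
King squares — a7: attacked by Ka6; b7: attacked by Ka6; b8: attacked by Bc7.
Legal moves for Black: none.
In check with no legal moves → checkmate.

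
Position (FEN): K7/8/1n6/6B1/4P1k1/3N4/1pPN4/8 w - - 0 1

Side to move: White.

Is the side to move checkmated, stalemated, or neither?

neither

White to move; white king on a8.
In check: yes, from the black knight on b6.
Legal moves for White: Kb8, Kb7, Ka7.
White is in check but has 3 legal moves → neither.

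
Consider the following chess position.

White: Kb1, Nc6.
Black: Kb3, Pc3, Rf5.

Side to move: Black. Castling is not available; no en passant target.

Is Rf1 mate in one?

yes

After Rf1: white king on b1; in check: yes, from the black rook on f1.
King squares — a1: attacked by Rf1; c1: attacked by Rf1; a2: attacked by Kb3; b2: attacked by Kb3; c2: attacked by Kb3.
White has no legal moves → checkmate.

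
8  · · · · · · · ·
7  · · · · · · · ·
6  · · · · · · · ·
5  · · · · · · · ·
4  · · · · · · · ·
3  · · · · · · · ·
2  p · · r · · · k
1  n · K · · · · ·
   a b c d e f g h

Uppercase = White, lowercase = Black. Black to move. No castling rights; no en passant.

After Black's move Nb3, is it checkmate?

After Nb3: white king on c1; in check: yes, from the black knight on b3.
King squares — b1: attacked by Pa2; d1: attacked by Rd2; b2: attacked by Rd2; c2: attacked by Rd2; d2: attacked by Nb3.
White has no legal moves → checkmate.

yes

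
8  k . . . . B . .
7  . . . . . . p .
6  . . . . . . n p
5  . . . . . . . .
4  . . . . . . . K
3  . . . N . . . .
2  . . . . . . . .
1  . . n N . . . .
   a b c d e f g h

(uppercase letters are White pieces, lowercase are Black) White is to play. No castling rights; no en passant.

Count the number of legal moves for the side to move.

4

White to move; king on h4.
In check: yes, from the black knight on g6.
Legal moves: Kh5, Kg4, Kh3, Kg3.
Count: 4.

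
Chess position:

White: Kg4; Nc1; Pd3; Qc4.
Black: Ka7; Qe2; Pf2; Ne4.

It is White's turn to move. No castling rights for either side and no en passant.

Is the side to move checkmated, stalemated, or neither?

White to move; white king on g4.
In check: yes, from the black queen on e2.
Legal moves for White: Kf5, Kh4, Kf4, Kh3, Nxe2.
White is in check but has 5 legal moves → neither.

neither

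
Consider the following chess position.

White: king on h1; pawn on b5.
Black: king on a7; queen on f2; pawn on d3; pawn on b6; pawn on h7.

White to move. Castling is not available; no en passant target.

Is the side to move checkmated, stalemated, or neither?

stalemate

White to move; white king on h1.
In check: no.
King squares — g1: attacked by Qf2; g2: attacked by Qf2; h2: attacked by Qf2.
Legal moves for White: none.
Not in check and no legal moves → stalemate.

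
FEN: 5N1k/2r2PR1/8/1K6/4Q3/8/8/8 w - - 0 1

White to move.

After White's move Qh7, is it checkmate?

yes

After Qh7: black king on h8; in check: yes, from the white queen on h7.
King squares — g7: attacked by Qh7; h7: attacked by Rg7; g8: attacked by Pf7.
Black has no legal moves → checkmate.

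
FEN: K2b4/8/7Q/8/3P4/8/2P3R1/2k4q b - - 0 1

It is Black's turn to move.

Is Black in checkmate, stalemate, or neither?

neither

Black to move; black king on c1.
In check: yes, from the white queen on h6.
Legal moves for Black: Kb2, Kd1, Kb1, Bg5, Qxh6.
Black is in check but has 5 legal moves → neither.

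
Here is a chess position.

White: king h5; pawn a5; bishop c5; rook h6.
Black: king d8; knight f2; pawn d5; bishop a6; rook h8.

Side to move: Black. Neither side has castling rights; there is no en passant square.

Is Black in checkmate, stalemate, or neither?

Black to move; black king on d8.
In check: no.
Legal moves for Black include: Rg8, Rf8, Re8, Rh7, Rxh6+, Ke8, Kc8, Kd7, Kc7, Bc8, Bb7, Bb5, Bc4, Bd3, Be2+, Bf1, Ng4, Ne4, ... (list truncated; more exist).
Black has legal moves and is not in check → neither.

neither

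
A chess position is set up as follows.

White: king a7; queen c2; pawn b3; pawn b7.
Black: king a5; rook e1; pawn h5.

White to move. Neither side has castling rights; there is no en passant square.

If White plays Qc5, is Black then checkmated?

After Qc5: black king on a5; in check: yes, from the white queen on c5.
King squares — a4: attacked by Pb3; b4: attacked by Qc5; b5: attacked by Qc5; a6: attacked by Ka7; b6: attacked by Qc5.
Black has no legal moves → checkmate.

yes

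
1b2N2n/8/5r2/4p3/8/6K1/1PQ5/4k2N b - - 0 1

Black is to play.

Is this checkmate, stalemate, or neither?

Black to move; black king on e1.
In check: no.
Legal moves for Black include: Nf7, Ng6, Bc7, Ba7, Bd6, Rf8, Rf7, Rh6, Rg6+, Re6, Rd6, Rc6, Rb6, Ra6, Rf5, Rf4, Rf3+, Rf2, ... (list truncated; more exist).
Black has legal moves and is not in check → neither.

neither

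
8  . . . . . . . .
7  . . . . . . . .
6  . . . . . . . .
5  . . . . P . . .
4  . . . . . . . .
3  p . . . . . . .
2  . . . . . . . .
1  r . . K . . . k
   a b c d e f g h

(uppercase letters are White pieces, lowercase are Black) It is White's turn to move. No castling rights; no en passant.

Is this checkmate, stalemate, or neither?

White to move; white king on d1.
In check: yes, from the black rook on a1.
King squares — c1: attacked by Ra1; e1: attacked by Ra1; c2: available; d2: available; e2: available.
Legal moves for White: Ke2, Kd2, Kc2.
White is in check but has 3 legal moves → neither.

neither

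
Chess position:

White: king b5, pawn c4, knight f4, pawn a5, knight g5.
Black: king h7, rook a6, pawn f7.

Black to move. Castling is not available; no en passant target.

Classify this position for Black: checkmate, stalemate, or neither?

Black to move; black king on h7.
In check: yes, from the white knight on g5.
Legal moves for Black: Kh8, Kg8, Kg7, Kh6.
Black is in check but has 4 legal moves → neither.

neither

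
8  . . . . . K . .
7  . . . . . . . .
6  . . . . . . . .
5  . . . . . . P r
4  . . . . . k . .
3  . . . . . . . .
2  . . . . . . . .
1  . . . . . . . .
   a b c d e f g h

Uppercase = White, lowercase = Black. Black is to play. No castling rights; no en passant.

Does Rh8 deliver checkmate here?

After Rh8: white king on f8; in check: yes, from the black rook on h8.
White has 3 legal replies: Kg7, Kf7, Ke7.
In check but a legal move exists → not checkmate.

no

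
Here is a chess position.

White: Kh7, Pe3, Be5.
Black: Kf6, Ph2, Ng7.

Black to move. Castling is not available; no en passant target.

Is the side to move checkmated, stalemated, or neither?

neither

Black to move; black king on f6.
In check: yes, from the white bishop on e5.
Legal moves for Black: Kf7, Ke7, Ke6, Kg5, Kf5, Kxe5.
Black is in check but has 6 legal moves → neither.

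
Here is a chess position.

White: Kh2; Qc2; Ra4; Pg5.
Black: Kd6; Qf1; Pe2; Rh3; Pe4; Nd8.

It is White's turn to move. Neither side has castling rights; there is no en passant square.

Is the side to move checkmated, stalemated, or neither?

White to move; white king on h2.
In check: yes, from the black rook on h3.
King squares — g1: attacked by Qf1; h1: attacked by Qf1; g2: attacked by Qf1; g3: attacked by Rh3; h3: attacked by Qf1.
Legal moves for White: none.
In check with no legal moves → checkmate.

checkmate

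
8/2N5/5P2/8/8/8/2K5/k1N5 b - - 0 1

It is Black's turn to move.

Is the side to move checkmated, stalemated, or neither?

stalemate

Black to move; black king on a1.
In check: no.
King squares — b1: attacked by Kc2; a2: attacked by Nc1; b2: attacked by Kc2.
Legal moves for Black: none.
Not in check and no legal moves → stalemate.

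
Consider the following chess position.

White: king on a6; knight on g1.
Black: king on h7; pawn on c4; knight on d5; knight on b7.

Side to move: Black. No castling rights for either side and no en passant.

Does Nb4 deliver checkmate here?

no

After Nb4: white king on a6; in check: yes, from the black knight on b4.
White has 4 legal replies: Kxb7, Ka7, Kb6, Kb5.
In check but a legal move exists → not checkmate.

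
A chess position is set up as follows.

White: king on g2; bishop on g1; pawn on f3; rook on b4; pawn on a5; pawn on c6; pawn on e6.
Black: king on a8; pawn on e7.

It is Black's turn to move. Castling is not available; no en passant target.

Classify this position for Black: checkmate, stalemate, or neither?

stalemate

Black to move; black king on a8.
In check: no.
King squares — a7: attacked by Bg1; b7: attacked by Rb4; b8: attacked by Rb4.
Legal moves for Black: none.
Not in check and no legal moves → stalemate.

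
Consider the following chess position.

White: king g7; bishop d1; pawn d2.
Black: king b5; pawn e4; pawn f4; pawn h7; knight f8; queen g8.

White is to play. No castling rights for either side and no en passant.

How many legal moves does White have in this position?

White to move; king on g7.
In check: yes, from the black queen on g8.
Legal moves: Kxg8, Kh6, Kf6.
Count: 3.

3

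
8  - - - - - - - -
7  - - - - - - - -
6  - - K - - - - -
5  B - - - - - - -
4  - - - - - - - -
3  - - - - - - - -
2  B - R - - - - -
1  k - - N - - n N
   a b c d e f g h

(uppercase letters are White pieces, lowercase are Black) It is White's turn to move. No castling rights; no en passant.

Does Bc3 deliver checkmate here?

After Bc3: black king on a1; in check: yes, from the white bishop on c3.
King squares — b1: attacked by Ba2; a2: attacked by Rc2; b2: attacked by Nd1.
Black has no legal moves → checkmate.

yes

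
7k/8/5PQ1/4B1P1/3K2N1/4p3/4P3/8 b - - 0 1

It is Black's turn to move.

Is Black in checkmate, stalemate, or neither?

Black to move; black king on h8.
In check: no.
King squares — g7: attacked by Pf6; h7: attacked by Qg6; g8: attacked by Qg6.
Legal moves for Black: none.
Not in check and no legal moves → stalemate.

stalemate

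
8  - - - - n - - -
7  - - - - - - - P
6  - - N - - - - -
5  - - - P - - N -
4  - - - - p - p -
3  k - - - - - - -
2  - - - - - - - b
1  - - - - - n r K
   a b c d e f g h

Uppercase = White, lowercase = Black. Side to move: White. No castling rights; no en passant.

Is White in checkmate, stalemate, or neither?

White to move; white king on h1.
In check: yes, from the black rook on g1.
King squares — g1: attacked by Bh2; g2: attacked by Rg1; h2: attacked by Nf1.
Legal moves for White: none.
In check with no legal moves → checkmate.

checkmate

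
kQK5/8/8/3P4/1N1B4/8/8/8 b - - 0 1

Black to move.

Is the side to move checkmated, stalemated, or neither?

checkmate

Black to move; black king on a8.
In check: yes, from the white queen on b8.
King squares — a7: attacked by Bd4; b7: attacked by Qb8; b8: attacked by Kc8.
Legal moves for Black: none.
In check with no legal moves → checkmate.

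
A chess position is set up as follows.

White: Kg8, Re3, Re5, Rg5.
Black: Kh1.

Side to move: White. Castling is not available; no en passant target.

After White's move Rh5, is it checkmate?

After Rh5: black king on h1; in check: yes, from the white rook on h5.
Black has 2 legal replies: Kg2, Kg1.
In check but a legal move exists → not checkmate.

no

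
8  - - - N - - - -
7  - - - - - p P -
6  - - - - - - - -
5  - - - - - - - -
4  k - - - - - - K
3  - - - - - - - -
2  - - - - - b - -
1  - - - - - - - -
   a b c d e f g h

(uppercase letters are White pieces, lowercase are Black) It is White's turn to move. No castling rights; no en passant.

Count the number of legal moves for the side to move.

White to move; king on h4.
In check: yes, from the black bishop on f2.
Legal moves: Kh5, Kg5, Kg4, Kh3.
Count: 4.

4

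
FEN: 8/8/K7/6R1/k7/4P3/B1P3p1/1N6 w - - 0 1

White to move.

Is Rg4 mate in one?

yes

After Rg4: black king on a4; in check: yes, from the white rook on g4.
King squares — a3: attacked by Nb1; b3: attacked by Ba2; b4: attacked by Rg4; a5: attacked by Ka6; b5: attacked by Ka6.
Black has no legal moves → checkmate.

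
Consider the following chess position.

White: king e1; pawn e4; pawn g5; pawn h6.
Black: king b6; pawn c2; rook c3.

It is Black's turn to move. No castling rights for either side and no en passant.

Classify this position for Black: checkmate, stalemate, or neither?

neither

Black to move; black king on b6.
In check: no.
Legal moves for Black include: Kc7, Kb7, Ka7, Kc6, Ka6, Kc5, Kb5, Ka5, Rc8, Rc7, Rc6, Rc5, Rc4, Rh3, Rg3, Rf3, Re3+, Rd3, ... (list truncated; more exist).
Black has legal moves and is not in check → neither.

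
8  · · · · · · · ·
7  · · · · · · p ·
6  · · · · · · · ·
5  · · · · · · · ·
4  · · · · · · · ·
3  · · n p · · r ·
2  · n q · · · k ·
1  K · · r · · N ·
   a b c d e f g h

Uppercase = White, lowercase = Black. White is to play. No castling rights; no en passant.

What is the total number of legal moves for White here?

White to move; king on a1.
In check: yes, from the black rook on d1.
Legal moves: none.
Count: 0.

0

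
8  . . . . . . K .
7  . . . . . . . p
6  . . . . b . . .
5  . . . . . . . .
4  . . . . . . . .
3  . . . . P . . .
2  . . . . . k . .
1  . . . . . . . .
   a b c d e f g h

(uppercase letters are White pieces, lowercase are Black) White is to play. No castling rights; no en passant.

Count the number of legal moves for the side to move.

White to move; king on g8.
In check: yes, from the black bishop on e6.
Legal moves: Kh8, Kf8, Kxh7, Kg7.
Count: 4.

4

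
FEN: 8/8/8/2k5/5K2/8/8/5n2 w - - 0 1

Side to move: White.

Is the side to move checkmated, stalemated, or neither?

neither

White to move; white king on f4.
In check: no.
Legal moves for White: Kg5, Kf5, Ke5, Kg4, Ke4, Kf3.
White has 6 legal moves and is not in check → neither.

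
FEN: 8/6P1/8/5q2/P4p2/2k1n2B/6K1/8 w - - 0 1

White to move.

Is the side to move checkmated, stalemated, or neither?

White to move; white king on g2.
In check: yes, from the black knight on e3.
Legal moves for White: Kf3, Kh2, Kf2, Kh1, Kg1.
White is in check but has 5 legal moves → neither.

neither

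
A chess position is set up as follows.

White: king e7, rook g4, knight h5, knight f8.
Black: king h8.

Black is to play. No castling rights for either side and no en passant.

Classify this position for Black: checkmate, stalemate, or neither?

Black to move; black king on h8.
In check: no.
King squares — g7: attacked by Rg4; h7: attacked by Nf8; g8: attacked by Rg4.
Legal moves for Black: none.
Not in check and no legal moves → stalemate.

stalemate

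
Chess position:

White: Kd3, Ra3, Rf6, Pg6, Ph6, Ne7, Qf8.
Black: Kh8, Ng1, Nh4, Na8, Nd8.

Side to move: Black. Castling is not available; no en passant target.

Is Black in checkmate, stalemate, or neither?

checkmate

Black to move; black king on h8.
In check: yes, from the white queen on f8.
King squares — g7: attacked by Ph6; h7: attacked by Pg6; g8: attacked by Ne7.
Legal moves for Black: none.
In check with no legal moves → checkmate.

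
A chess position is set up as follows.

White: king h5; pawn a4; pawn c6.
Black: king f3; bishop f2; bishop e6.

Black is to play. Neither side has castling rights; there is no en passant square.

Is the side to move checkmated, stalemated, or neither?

neither

Black to move; black king on f3.
In check: no.
Legal moves for Black include: Bg8, Bc8, Bf7+, Bd7, Bf5, Bd5, Bg4+, Bc4, Bh3, Bb3, Ba2, Kf4, Ke4, Kg3, Ke3, Kg2, Ke2, Ba7, ... (list truncated; more exist).
Black has legal moves and is not in check → neither.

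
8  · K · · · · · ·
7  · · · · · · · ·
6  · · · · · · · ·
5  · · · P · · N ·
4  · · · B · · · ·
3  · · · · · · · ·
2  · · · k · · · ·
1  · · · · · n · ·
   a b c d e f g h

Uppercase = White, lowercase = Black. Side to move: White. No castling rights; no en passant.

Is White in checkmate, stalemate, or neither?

White to move; white king on b8.
In check: no.
Legal moves for White include: Kc8, Ka8, Kc7, Kb7, Ka7, Nh7, Nf7, Ne6, Ne4+, Nh3, Nf3+, Bh8, Bg7, Ba7, Bf6, Bb6, Be5, Bc5, ... (list truncated; more exist).
White has legal moves and is not in check → neither.

neither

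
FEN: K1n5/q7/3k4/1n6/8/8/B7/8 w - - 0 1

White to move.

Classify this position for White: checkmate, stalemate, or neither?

White to move; white king on a8.
In check: yes, from the black queen on a7.
King squares — a7: attacked by Nb5; b7: attacked by Qa7; b8: attacked by Qa7.
Legal moves for White: none.
In check with no legal moves → checkmate.

checkmate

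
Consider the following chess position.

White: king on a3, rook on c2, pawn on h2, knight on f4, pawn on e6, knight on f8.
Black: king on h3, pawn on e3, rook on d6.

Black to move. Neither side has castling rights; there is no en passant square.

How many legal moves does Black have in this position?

2

Black to move; king on h3.
In check: yes, from the white knight on f4.
Legal moves: Kh4, Kg4.
Count: 2.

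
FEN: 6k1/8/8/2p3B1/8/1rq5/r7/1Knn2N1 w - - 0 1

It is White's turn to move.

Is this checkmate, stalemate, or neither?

checkmate

White to move; white king on b1.
In check: yes, from the black rook on b3.
King squares — a1: attacked by Ra2; c1: attacked by Qc3; a2: attacked by Nc1; b2: attacked by Nd1; c2: attacked by Ra2.
Legal moves for White: none.
In check with no legal moves → checkmate.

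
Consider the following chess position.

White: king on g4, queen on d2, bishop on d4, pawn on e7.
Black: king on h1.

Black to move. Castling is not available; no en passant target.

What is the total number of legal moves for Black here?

0

Black to move; king on h1.
In check: no.
Legal moves: none.
Count: 0.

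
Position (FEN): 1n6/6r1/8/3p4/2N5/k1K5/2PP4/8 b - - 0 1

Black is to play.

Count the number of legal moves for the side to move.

Black to move; king on a3.
In check: yes, from the white knight on c4.
Legal moves: Ka4, Ka2, dxc4.
Count: 3.

3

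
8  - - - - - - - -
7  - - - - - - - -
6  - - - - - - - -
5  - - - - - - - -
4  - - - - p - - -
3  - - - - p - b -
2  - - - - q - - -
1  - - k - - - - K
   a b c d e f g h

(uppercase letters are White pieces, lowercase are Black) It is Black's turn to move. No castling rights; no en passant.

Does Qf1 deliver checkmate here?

yes

After Qf1: white king on h1; in check: yes, from the black queen on f1.
King squares — g1: attacked by Qf1; g2: attacked by Qf1; h2: attacked by Bg3.
White has no legal moves → checkmate.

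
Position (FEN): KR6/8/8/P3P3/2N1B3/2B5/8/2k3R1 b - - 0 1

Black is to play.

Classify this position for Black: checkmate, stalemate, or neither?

checkmate

Black to move; black king on c1.
In check: yes, from the white rook on g1.
King squares — b1: attacked by Rg1; d1: attacked by Rg1; b2: attacked by Bc3; c2: attacked by Be4; d2: attacked by Bc3.
Legal moves for Black: none.
In check with no legal moves → checkmate.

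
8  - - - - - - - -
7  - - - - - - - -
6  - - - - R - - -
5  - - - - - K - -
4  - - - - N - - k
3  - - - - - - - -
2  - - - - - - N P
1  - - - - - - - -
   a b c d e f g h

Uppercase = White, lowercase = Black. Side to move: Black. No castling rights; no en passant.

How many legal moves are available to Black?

2

Black to move; king on h4.
In check: yes, from the white knight on g2.
Legal moves: Kh5, Kh3.
Count: 2.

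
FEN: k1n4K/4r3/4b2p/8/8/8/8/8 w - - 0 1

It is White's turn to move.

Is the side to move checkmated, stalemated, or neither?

White to move; white king on h8.
In check: no.
King squares — g7: attacked by Re7; h7: attacked by Re7; g8: attacked by Be6.
Legal moves for White: none.
Not in check and no legal moves → stalemate.

stalemate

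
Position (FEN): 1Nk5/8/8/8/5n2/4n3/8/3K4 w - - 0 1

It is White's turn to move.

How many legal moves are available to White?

White to move; king on d1.
In check: yes, from the black knight on e3.
Legal moves: Kd2, Ke1, Kc1.
Count: 3.

3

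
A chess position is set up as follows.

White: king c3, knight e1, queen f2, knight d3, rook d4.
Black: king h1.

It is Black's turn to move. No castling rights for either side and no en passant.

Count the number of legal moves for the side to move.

0

Black to move; king on h1.
In check: no.
Legal moves: none.
Count: 0.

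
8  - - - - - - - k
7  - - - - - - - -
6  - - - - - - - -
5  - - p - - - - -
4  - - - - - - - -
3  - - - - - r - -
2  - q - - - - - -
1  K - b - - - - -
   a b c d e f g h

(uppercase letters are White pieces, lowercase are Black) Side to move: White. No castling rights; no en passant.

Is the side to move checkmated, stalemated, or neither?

White to move; white king on a1.
In check: yes, from the black queen on b2.
King squares — b1: attacked by Qb2; a2: attacked by Qb2; b2: attacked by Bc1.
Legal moves for White: none.
In check with no legal moves → checkmate.

checkmate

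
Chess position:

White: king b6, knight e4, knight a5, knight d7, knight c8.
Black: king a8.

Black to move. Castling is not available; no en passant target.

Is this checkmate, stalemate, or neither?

Black to move; black king on a8.
In check: no.
King squares — a7: attacked by Kb6; b7: attacked by Na5; b8: attacked by Nd7.
Legal moves for Black: none.
Not in check and no legal moves → stalemate.

stalemate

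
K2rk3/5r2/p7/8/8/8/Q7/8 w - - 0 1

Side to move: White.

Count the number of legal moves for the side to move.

0

White to move; king on a8.
In check: yes, from the black rook on d8.
Legal moves: none.
Count: 0.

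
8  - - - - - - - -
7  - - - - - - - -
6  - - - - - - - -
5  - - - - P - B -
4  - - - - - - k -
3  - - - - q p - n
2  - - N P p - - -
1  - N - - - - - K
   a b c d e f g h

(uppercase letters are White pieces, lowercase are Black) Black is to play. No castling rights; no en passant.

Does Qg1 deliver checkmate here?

yes

After Qg1: white king on h1; in check: yes, from the black queen on g1.
King squares — g1: attacked by Nh3; g2: attacked by Qg1; h2: attacked by Qg1.
White has no legal moves → checkmate.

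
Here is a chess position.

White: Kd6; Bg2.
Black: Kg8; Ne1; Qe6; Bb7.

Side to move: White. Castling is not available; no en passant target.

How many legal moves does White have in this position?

3

White to move; king on d6.
In check: yes, from the black queen on e6.
Legal moves: Kc7, Kxe6, Kc5.
Count: 3.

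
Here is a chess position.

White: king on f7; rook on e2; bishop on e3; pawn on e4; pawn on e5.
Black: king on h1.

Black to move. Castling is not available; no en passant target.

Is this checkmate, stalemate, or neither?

stalemate

Black to move; black king on h1.
In check: no.
King squares — g1: attacked by Be3; g2: attacked by Re2; h2: attacked by Re2.
Legal moves for Black: none.
Not in check and no legal moves → stalemate.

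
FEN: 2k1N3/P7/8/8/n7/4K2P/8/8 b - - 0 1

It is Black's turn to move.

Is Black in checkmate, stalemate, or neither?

neither

Black to move; black king on c8.
In check: no.
Legal moves for Black: Kd8, Kd7, Kb7, Nb6, Nc5, Nc3, Nb2.
Black has 7 legal moves and is not in check → neither.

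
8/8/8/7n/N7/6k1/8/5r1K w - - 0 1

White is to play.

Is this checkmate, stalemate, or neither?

checkmate

White to move; white king on h1.
In check: yes, from the black rook on f1.
King squares — g1: attacked by Rf1; g2: attacked by Kg3; h2: attacked by Kg3.
Legal moves for White: none.
In check with no legal moves → checkmate.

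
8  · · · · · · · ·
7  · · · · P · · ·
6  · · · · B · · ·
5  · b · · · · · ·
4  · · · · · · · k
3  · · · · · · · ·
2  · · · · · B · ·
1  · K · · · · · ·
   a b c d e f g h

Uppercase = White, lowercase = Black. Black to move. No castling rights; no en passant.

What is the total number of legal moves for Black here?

2

Black to move; king on h4.
In check: yes, from the white bishop on f2.
Legal moves: Kh5, Kg5.
Count: 2.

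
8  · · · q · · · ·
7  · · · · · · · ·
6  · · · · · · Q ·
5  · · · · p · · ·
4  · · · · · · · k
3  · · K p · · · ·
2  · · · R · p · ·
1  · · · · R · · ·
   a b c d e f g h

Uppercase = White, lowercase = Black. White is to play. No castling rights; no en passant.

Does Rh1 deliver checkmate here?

yes

After Rh1: black king on h4; in check: yes, from the white rook on h1.
King squares — g3: attacked by Qg6; h3: attacked by Rh1; g4: attacked by Qg6; g5: attacked by Qg6; h5: attacked by Rh1.
Black has no legal moves → checkmate.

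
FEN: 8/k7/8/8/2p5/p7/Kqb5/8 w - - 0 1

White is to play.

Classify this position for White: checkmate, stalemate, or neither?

White to move; white king on a2.
In check: yes, from the black queen on b2.
King squares — a1: attacked by Qb2; b1: attacked by Qb2; b2: attacked by Pa3; a3: attacked by Qb2; b3: attacked by Qb2.
Legal moves for White: none.
In check with no legal moves → checkmate.

checkmate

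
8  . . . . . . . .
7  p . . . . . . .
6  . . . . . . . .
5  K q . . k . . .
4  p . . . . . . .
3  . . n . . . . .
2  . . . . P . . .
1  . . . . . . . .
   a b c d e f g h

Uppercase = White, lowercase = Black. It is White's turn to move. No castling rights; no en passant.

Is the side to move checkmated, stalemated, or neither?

checkmate

White to move; white king on a5.
In check: yes, from the black queen on b5.
King squares — a4: attacked by Nc3; b4: attacked by Qb5; b5: attacked by Nc3; a6: attacked by Qb5; b6: attacked by Qb5.
Legal moves for White: none.
In check with no legal moves → checkmate.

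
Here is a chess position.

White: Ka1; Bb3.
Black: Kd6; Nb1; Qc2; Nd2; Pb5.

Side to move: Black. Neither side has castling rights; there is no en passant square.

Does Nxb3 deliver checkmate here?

yes

After Nxb3: white king on a1; in check: yes, from the black knight on b3.
King squares — b1: attacked by Qc2; a2: attacked by Qc2; b2: attacked by Qc2.
White has no legal moves → checkmate.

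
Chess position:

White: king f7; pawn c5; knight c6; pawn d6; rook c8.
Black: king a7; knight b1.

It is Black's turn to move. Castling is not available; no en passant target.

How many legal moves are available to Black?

2

Black to move; king on a7.
In check: yes, from the white knight on c6.
Legal moves: Kb7, Ka6.
Count: 2.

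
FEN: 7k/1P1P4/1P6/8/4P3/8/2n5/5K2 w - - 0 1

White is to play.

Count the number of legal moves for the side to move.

13

White to move; king on f1.
In check: no.
Legal moves: Kg2, Kf2, Ke2, Kg1, d8=Q+, d8=R+, d8=B, d8=N, b8=Q+, b8=R+, b8=B, b8=N, e5.
Count: 13.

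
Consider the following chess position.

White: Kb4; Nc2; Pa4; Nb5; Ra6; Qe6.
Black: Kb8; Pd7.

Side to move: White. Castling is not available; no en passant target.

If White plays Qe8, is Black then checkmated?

no

After Qe8: black king on b8; in check: yes, from the white queen on e8.
Black has 1 legal reply: Kb7.
In check but a legal move exists → not checkmate.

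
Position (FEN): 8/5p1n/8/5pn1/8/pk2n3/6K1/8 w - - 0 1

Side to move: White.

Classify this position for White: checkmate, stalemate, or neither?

White to move; white king on g2.
In check: yes, from the black knight on e3.
Legal moves for White: Kg3, Kh2, Kf2, Kh1, Kg1.
White is in check but has 5 legal moves → neither.

neither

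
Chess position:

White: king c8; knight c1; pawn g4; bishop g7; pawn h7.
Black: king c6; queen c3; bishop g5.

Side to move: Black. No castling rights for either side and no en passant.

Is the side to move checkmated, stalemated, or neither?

Black to move; black king on c6.
In check: no.
Legal moves for Black include: Kd6+, Kb6+, Kd5+, Kc5, Kb5+, Bd8, Be7, Bh6, Bf6, Bh4, Bf4, Be3, Bd2, Bxc1, Qxg7, Qf6, Qe5, Qc5, ... (list truncated; more exist).
Black has legal moves and is not in check → neither.

neither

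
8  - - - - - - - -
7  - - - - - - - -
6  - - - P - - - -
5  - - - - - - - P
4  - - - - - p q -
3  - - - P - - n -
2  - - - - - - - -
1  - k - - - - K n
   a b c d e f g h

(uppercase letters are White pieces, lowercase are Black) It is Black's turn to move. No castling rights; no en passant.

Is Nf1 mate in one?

After Nf1: white king on g1; in check: yes, from the black queen on g4.
White has 2 legal replies: Kxh1, Kxf1.
In check but a legal move exists → not checkmate.

no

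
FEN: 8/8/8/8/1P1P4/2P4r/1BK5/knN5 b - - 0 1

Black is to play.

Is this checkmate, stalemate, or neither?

checkmate

Black to move; black king on a1.
In check: yes, from the white bishop on b2.
King squares — b1: own knight; a2: attacked by Nc1; b2: attacked by Kc2.
Legal moves for Black: none.
In check with no legal moves → checkmate.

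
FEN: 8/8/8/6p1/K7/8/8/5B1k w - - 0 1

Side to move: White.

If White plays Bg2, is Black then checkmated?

After Bg2: black king on h1; in check: yes, from the white bishop on g2.
Black has 3 legal replies: Kh2, Kxg2, Kg1.
In check but a legal move exists → not checkmate.

no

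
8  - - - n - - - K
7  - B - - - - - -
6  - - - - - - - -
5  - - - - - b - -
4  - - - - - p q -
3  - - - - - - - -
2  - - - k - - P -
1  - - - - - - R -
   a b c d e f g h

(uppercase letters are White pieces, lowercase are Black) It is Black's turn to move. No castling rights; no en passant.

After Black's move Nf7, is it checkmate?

After Nf7: white king on h8; in check: yes, from the black knight on f7.
King squares — g7: attacked by Qg4; h7: attacked by Bf5; g8: attacked by Qg4.
White has no legal moves → checkmate.

yes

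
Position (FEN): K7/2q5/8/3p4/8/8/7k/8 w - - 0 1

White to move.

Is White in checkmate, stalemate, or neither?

White to move; white king on a8.
In check: no.
King squares — a7: attacked by Qc7; b7: attacked by Qc7; b8: attacked by Qc7.
Legal moves for White: none.
Not in check and no legal moves → stalemate.

stalemate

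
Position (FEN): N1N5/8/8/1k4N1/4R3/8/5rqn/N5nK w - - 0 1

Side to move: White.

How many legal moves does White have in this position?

White to move; king on h1.
In check: yes, from the black queen on g2.
Legal moves: none.
Count: 0.

0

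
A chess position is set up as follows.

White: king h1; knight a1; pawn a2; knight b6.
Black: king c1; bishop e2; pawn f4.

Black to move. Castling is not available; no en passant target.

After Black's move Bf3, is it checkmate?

After Bf3: white king on h1; in check: yes, from the black bishop on f3.
White has 2 legal replies: Kh2, Kg1.
In check but a legal move exists → not checkmate.

no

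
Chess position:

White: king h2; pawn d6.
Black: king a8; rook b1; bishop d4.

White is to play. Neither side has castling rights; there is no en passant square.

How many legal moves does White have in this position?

White to move; king on h2.
In check: no.
Legal moves: Kh3, Kg3, Kg2, d7.
Count: 4.

4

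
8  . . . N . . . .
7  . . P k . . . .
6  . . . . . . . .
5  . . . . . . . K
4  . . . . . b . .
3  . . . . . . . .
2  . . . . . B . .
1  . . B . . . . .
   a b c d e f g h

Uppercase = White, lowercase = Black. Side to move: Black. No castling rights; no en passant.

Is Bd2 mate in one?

After Bd2: white king on h5; in check: no.
White is not in check, so this cannot be checkmate.

no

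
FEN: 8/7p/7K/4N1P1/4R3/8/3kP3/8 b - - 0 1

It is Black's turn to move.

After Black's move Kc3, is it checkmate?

no

After Kc3: white king on h6; in check: no.
White is not in check, so this cannot be checkmate.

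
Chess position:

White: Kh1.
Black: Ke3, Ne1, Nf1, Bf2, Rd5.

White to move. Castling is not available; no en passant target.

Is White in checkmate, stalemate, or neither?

White to move; white king on h1.
In check: no.
King squares — g1: attacked by Bf2; g2: attacked by Ne1; h2: attacked by Nf1.
Legal moves for White: none.
Not in check and no legal moves → stalemate.

stalemate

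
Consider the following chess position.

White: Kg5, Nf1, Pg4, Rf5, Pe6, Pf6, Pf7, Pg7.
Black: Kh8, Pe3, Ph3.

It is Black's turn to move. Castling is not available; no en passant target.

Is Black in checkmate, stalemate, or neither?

Black to move; black king on h8.
In check: yes, from the white pawn on g7.
Legal moves for Black: Kh7.
Black is in check but has 1 legal move → neither.

neither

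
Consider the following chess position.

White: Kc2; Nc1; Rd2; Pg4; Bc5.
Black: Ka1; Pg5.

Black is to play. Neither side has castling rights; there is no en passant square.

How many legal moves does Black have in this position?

Black to move; king on a1.
In check: no.
Legal moves: none.
Count: 0.

0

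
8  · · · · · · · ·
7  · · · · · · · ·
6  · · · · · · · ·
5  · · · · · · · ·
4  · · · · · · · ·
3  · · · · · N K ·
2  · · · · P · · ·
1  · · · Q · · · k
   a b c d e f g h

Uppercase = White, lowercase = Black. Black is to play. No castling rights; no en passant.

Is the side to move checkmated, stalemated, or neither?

checkmate

Black to move; black king on h1.
In check: yes, from the white queen on d1.
King squares — g1: attacked by Qd1; g2: attacked by Kg3; h2: attacked by Nf3.
Legal moves for Black: none.
In check with no legal moves → checkmate.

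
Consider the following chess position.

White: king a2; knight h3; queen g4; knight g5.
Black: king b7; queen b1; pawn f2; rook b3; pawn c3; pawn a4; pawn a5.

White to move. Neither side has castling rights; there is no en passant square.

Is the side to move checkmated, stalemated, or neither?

White to move; white king on a2.
In check: yes, from the black queen on b1.
King squares — a1: attacked by Qb1; b1: attacked by Rb3; b2: attacked by Qb1; a3: attacked by Rb3; b3: attacked by Qb1.
Legal moves for White: none.
In check with no legal moves → checkmate.

checkmate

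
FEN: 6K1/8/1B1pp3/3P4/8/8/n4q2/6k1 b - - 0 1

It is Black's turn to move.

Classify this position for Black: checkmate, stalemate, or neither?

neither

Black to move; black king on g1.
In check: no.
Legal moves for Black: Qxb6, Qc5, Qd4, Qe3, Nb4, Nc3, Nc1, Kh2, Kg2, Kh1, Kf1, exd5, e5.
Black has 13 legal moves and is not in check → neither.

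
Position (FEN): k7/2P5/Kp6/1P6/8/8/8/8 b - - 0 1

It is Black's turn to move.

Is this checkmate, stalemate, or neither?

Black to move; black king on a8.
In check: no.
King squares — a7: attacked by Ka6; b7: attacked by Ka6; b8: attacked by Pc7.
Legal moves for Black: none.
Not in check and no legal moves → stalemate.

stalemate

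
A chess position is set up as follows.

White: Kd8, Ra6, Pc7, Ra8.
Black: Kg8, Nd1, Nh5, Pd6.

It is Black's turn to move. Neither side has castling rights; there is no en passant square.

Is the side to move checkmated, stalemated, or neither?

Black to move; black king on g8.
In check: no.
Legal moves for Black: Kh8, Kf8, Kh7, Kg7, Kf7, Ng7, Nf6, Nf4, Ng3, Ne3, Nc3, Nf2, Nb2, d5.
Black has 14 legal moves and is not in check → neither.

neither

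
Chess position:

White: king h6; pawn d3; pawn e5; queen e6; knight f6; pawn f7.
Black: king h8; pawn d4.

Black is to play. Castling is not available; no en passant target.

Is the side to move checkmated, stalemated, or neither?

stalemate

Black to move; black king on h8.
In check: no.
King squares — g7: attacked by Kh6; h7: attacked by Nf6; g8: attacked by Nf6.
Legal moves for Black: none.
Not in check and no legal moves → stalemate.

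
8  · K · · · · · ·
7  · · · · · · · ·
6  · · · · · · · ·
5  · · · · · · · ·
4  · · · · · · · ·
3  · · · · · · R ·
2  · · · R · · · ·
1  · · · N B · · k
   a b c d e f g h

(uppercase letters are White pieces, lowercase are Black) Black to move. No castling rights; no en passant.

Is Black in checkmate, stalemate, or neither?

Black to move; black king on h1.
In check: no.
King squares — g1: attacked by Rg3; g2: attacked by Rd2; h2: attacked by Rd2.
Legal moves for Black: none.
Not in check and no legal moves → stalemate.

stalemate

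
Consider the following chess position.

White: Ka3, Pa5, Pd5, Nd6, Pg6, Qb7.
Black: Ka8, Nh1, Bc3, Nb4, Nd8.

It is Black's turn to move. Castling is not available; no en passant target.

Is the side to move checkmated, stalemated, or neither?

Black to move; black king on a8.
In check: yes, from the white queen on b7.
King squares — a7: attacked by Qb7; b7: attacked by Nd6; b8: attacked by Qb7.
Legal moves for Black: Nxb7.
Black is in check but has 1 legal move → neither.

neither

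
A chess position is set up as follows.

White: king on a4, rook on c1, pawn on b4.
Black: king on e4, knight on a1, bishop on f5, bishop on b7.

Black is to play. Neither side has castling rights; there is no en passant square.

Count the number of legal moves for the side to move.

21

Black to move; king on e4.
In check: no.
Legal moves: Bbc8, Ba8, Bc6+, Ba6, Bd5, Bfc8, Bh7, Bd7+, Bg6, Be6, Bg4, Bh3, Ke5, Kd5, Kf4, Kd4, Kf3, Ke3, Kd3, Nb3, Nc2.
Count: 21.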